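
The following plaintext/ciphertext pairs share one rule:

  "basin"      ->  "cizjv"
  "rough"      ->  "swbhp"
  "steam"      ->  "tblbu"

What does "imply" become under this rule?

Shifts by position in basin: pos 0: b→c (+1), pos 1: a→i (+8), pos 2: s→z (+7), pos 3: i→j (+1), pos 4: n→v (+8) — repeating every 3. The shifts repeat in a cycle of length 3: positions 0,1,… shift by +1, +8, +7, then the pattern repeats.
On imply: i+1=j, m+8=u, p+7=w, l+1=m, y+8=g.

juwmg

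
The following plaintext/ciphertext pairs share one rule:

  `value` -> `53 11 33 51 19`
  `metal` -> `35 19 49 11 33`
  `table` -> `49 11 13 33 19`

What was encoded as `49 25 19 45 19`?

With a=1..z=26, the number is 2·pos + 9.
Reversing it on 49 25 19 45 19: 49→(49−9)÷2=20=t, 25→(25−9)÷2=8=h, 19→(19−9)÷2=5=e, 45→(45−9)÷2=18=r, 19→(19−9)÷2=5=e.

there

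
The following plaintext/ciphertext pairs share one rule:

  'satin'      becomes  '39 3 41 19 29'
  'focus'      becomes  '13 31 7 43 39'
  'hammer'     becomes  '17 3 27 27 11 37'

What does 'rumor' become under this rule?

37 43 27 31 37

s(#19)→39 and a(#1)→3: differences scale by 2, so n = 2·pos + 1. Each letter becomes 2×(its alphabet position, a=1..z=26) + 1.
For rumor: r=18→37, u=21→43, m=13→27, o=15→31, r=18→37.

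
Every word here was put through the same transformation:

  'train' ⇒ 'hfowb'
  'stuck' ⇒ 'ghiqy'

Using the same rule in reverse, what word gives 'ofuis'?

argue

Compare letters: t→h is +14, r→f is +14, a→o is +14 — a constant shift. Every letter moves 14 places later in the alphabet, wrapping around z→a.
Decoding ofuis: o−14=a, f−14=r, u−14=g, i−14=u, s−14=e.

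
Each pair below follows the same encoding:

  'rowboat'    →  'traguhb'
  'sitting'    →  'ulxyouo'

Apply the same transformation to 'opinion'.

qsmsovv

In rowboat: r→t is +2, o→r is +3, w→a is +4, b→g is +5 — the shift increases by 1 each position. The shift increases by 1 at each position, starting from +2: 2, 3, 4, ….
On opinion: o+2=q, p+3=s, i+4=m, n+5=s, i+6=o, o+7=v, n+8=v.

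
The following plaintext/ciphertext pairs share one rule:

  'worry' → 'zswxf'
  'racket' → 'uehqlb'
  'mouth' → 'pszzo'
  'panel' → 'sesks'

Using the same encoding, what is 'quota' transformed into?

tytzh

In worry: w→z is +3, o→s is +4, r→w is +5, r→x is +6 — the shift increases by 1 each position. The shift increases by 1 at each position, starting from +3: 3, 4, 5, ….
Applying it to quota: q+3=t, u+4=y, o+5=t, t+6=z, a+7=h.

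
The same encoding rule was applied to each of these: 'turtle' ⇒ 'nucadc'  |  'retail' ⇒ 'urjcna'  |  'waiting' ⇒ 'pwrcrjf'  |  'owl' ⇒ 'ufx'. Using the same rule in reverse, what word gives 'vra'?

rim

The output letters match the input read backwards, each shifted +9: turtle reversed is eltrut. Read the word backwards and shift each letter +9.
Decoding vra: shift back: v−9=m, r−9=i, a−9=r → mir; then reverse → rim.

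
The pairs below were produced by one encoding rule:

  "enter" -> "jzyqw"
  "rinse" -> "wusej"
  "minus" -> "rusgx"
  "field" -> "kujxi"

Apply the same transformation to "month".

Shifts by position in enter: pos 0: e→j (+5), pos 1: n→z (+12), pos 2: t→y (+5), pos 3: e→q (+12) — repeating every 2. It's a Vigenère-style cipher with numeric key [5,12]: position i shifts by key[i mod 2].
On month: m+5=r, o+12=a, n+5=s, t+12=f, h+5=m.

rasfm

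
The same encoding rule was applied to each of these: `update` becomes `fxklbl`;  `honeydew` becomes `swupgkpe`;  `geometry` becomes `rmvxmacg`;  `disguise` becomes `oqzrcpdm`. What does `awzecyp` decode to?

posture

Shifts by position in update: pos 0: u→f (+11), pos 1: p→x (+8), pos 2: d→k (+7), pos 3: a→l (+11), pos 4: t→b (+8), pos 5: e→l (+7) — repeating every 3. It's a Vigenère-style cipher with numeric key [11,8,7]: position i shifts by key[i mod 3].
Undoing it on awzecyp: a−11=p, w−8=o, z−7=s, e−11=t, c−8=u, y−7=r, p−11=e.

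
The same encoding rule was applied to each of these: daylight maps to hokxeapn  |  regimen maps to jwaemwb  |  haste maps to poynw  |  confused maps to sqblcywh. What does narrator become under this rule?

bojjonqj

d(3)→h(7) and a(0)→o(14) fit y≡15x+14 (mod 26); the inverse of 15 mod 26 is 7. Treating letters as 0–25, the rule is x ↦ 15x + 14 (mod 26).
For narrator: n(13)→15·13+14≡1=b; a(0)→15·0+14≡14=o; r(17)→15·17+14≡9=j; r(17)→15·17+14≡9=j; a(0)→15·0+14≡14=o; t(19)→15·19+14≡13=n; o(14)→15·14+14≡16=q; r(17)→15·17+14≡9=j (all mod 26).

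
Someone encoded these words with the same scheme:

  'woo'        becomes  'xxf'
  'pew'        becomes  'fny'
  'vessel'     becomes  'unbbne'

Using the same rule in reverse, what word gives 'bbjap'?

grass

The output letters match the input read backwards, each shifted +9: woo reversed is oow. Read the word backwards and shift each letter +9.
Decoding bbjap: shift back: b−9=s, b−9=s, j−9=a, a−9=r, p−9=g → ssarg; then reverse → grass.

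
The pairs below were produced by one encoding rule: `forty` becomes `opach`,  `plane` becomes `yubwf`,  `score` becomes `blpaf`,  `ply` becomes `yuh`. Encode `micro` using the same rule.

vjlap

The shift depends on letter class: consonant f→o is +9, but vowel o→p is +1. Two shifts are in play — +1 for a/e/i/o/u, +9 for every other letter.
Applying it to micro: m(cons)+9=v, i(vowel)+1=j, c(cons)+9=l, r(cons)+9=a, o(vowel)+1=p.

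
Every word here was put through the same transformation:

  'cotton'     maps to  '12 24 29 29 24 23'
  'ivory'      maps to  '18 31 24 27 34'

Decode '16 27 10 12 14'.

grace

c is letter #3 and maps to 12: an offset of 9. The number is (letter's place in the alphabet, a=1) + 9.
Reversing it on 16 27 10 12 14: 16→(16−9)÷1=7=g, 27→(27−9)÷1=18=r, 10→(10−9)÷1=1=a, 12→(12−9)÷1=3=c, 14→(14−9)÷1=5=e.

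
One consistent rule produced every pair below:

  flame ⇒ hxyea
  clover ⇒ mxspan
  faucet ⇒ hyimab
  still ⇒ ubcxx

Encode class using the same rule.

f(5)→h(7) and l(11)→x(23) fit y≡7x+24 (mod 26); the inverse of 7 mod 26 is 15. Each letter's alphabet position (a=0..z=25) is mapped through 7·x+24 mod 26 — an affine cipher.
On class: c(2)→7·2+24≡12=m; l(11)→7·11+24≡23=x; a(0)→7·0+24≡24=y; s(18)→7·18+24≡20=u; s(18)→7·18+24≡20=u (all mod 26).

mxyuu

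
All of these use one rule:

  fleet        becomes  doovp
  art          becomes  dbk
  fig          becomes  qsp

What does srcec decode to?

sushi

Two steps: reverse the string, then apply a Caesar shift of +10.
Undoing it on srcec: shift back: s−10=i, r−10=h, c−10=s, e−10=u, c−10=s → ihsus; then reverse → sushi.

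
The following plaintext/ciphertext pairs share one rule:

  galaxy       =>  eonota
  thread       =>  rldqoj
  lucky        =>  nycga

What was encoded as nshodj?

g(6)→e(4) and a(0)→o(14) fit y≡7x+14 (mod 26); the inverse of 7 mod 26 is 15. This is an affine cipher: with a=0,…,z=25, each position x becomes (7x+14) mod 26.
Undoing it on nshodj: n(13)→15·(13−14)≡11=l; s(18)→15·(18−14)≡8=i; h(7)→15·(7−14)≡25=z; o(14)→15·(14−14)≡0=a; d(3)→15·(3−14)≡17=r; j(9)→15·(9−14)≡3=d (all mod 26).

lizard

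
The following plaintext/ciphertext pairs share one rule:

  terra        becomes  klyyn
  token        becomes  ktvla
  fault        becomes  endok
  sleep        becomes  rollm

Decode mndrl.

pause

Each letter's alphabet position (a=0..z=25) is mapped through 19·x+13 mod 26 — an affine cipher.
Decoding mndrl: m(12)→11·(12−13)≡15=p; n(13)→11·(13−13)≡0=a; d(3)→11·(3−13)≡20=u; r(17)→11·(17−13)≡18=s; l(11)→11·(11−13)≡4=e (all mod 26).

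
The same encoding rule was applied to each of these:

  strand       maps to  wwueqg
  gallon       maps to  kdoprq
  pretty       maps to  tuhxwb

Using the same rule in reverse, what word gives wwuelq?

Shifts by position in strand: pos 0: s→w (+4), pos 1: t→w (+3), pos 2: r→u (+3), pos 3: a→e (+4), pos 4: n→q (+3), pos 5: d→g (+3) — repeating every 3. A repeating key of period 3 is used — shifts +4, +3, +3 over and over.
Undoing it on wwuelq: w−4=s, w−3=t, u−3=r, e−4=a, l−3=i, q−3=n.

strain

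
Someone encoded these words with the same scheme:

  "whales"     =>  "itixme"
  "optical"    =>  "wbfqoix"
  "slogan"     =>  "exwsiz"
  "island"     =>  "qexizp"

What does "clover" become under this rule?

oxwhmd

The shift depends on letter class: consonant w→i is +12, but vowel a→i is +8. Vowels shift forward by 8 and consonants shift forward by 12.
For clover: c(cons)+12=o, l(cons)+12=x, o(vowel)+8=w, v(cons)+12=h, e(vowel)+8=m, r(cons)+12=d.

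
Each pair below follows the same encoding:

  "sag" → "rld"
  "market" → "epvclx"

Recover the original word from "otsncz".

The output letters match the input read backwards, each shifted +11: sag reversed is gas. The word is reversed, then every letter is shifted forward by 11.
Undoing it on otsncz: shift back: o−11=d, t−11=i, s−11=h, n−11=c, c−11=r, z−11=o → dihcro; then reverse → orchid.

orchid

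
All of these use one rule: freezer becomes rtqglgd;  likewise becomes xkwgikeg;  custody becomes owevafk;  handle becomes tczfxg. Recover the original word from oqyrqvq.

It's a Vigenère-style cipher with numeric key [12,2]: position i shifts by key[i mod 2].
Decoding oqyrqvq: o−12=c, q−2=o, y−12=m, r−2=p, q−12=e, v−2=t, q−12=e.

compete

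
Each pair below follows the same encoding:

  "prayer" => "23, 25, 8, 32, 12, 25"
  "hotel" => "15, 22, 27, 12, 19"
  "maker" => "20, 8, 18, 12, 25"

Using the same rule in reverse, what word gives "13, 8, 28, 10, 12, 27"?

faucet

p is letter #16 and maps to 23: an offset of 7. Letters become their 1-based position plus 7 (so a→8, b→9, …).
Undoing it on 13, 8, 28, 10, 12, 27: 13→(13−7)÷1=6=f, 8→(8−7)÷1=1=a, 28→(28−7)÷1=21=u, 10→(10−7)÷1=3=c, 12→(12−7)÷1=5=e, 27→(27−7)÷1=20=t.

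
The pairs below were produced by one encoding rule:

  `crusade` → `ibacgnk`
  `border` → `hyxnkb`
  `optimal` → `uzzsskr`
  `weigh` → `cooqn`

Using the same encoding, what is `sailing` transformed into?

Shifts by position in crusade: pos 0: c→i (+6), pos 1: r→b (+10), pos 2: u→a (+6), pos 3: s→c (+10) — repeating every 2. A repeating key of period 2 is used — shifts +6, +10 over and over.
For sailing: s+6=y, a+10=k, i+6=o, l+10=v, i+6=o, n+10=x, g+6=m.

ykovoxm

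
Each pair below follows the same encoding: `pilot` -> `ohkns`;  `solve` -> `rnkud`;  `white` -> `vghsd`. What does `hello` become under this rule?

gdkkn

Compare letters: p→o is +25, i→h is +25, l→k is +25 — a constant shift. Every letter moves 25 places later in the alphabet, wrapping around z→a.
On hello: h+25=g, e+25=d, l+25=k, l+25=k, o+25=n.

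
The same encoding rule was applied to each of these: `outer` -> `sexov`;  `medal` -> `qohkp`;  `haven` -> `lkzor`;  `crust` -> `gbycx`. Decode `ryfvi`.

Shifts by position in outer: pos 0: o→s (+4), pos 1: u→e (+10), pos 2: t→x (+4), pos 3: e→o (+10) — repeating every 2. A repeating key of period 2 is used — shifts +4, +10 over and over.
Undoing it on ryfvi: r−4=n, y−10=o, f−4=b, v−10=l, i−4=e.

noble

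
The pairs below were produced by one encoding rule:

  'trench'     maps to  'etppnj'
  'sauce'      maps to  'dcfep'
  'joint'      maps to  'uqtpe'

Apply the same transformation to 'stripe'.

Shifts by position in trench: pos 0: t→e (+11), pos 1: r→t (+2), pos 2: e→p (+11), pos 3: n→p (+2) — repeating every 2. A repeating key of period 2 is used — shifts +11, +2 over and over.
For stripe: s+11=d, t+2=v, r+11=c, i+2=k, p+11=a, e+2=g.

dvckag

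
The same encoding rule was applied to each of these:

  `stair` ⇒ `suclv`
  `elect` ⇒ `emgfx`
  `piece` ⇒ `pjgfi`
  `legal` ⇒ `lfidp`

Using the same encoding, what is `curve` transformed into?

cvtyi

In stair: s→s is +0, t→u is +1, a→c is +2, i→l is +3 — the shift increases by 1 each position. The shift increases by 1 at each position, starting from +0: 0, 1, 2, ….
On curve: c+0=c, u+1=v, r+2=t, v+3=y, e+4=i.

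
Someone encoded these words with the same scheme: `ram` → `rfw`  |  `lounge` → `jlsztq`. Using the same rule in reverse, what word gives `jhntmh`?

choice

Two steps: reverse the string, then apply a Caesar shift of +5.
Decoding jhntmh: shift back: j−5=e, h−5=c, n−5=i, t−5=o, m−5=h, h−5=c → eciohc; then reverse → choice.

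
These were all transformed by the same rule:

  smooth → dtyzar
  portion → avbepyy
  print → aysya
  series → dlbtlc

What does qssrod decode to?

flight

Shifts by position in smooth: pos 0: s→d (+11), pos 1: m→t (+7), pos 2: o→y (+10), pos 3: o→z (+11), pos 4: t→a (+7), pos 5: h→r (+10) — repeating every 3. A repeating key of period 3 is used — shifts +11, +7, +10 over and over.
Undoing it on qssrod: q−11=f, s−7=l, s−10=i, r−11=g, o−7=h, d−10=t.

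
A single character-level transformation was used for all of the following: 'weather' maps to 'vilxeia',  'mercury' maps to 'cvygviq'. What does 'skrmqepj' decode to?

The word is reversed, then every letter is shifted forward by 4.
Undoing it on skrmqepj: shift back: s−4=o, k−4=g, r−4=n, m−4=i, q−4=m, e−4=a, p−4=l, j−4=f → ognimalf; then reverse → flamingo.

flamingo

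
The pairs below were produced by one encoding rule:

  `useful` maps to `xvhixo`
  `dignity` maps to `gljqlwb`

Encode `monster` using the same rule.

prqvwhu

Compare letters: u→x is +3, s→v is +3, e→h is +3 — a constant shift. It's a constant shift of +3 (ROT3).
On monster: m+3=p, o+3=r, n+3=q, s+3=v, t+3=w, e+3=h, r+3=u.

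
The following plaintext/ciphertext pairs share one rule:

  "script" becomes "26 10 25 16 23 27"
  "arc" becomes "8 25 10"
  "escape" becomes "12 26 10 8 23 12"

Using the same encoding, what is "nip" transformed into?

21 16 23

s is letter #19 and maps to 26: an offset of 7. Letters become their 1-based position plus 7 (so a→8, b→9, …).
On nip: n=14→21, i=9→16, p=16→23.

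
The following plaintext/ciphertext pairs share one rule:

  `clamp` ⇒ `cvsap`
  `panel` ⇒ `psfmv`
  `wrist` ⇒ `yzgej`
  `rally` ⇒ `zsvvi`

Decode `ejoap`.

stump

c(2)→c(2) and l(11)→v(21) fit y≡5x+18 (mod 26); the inverse of 5 mod 26 is 21. This is an affine cipher: with a=0,…,z=25, each position x becomes (5x+18) mod 26.
Decoding ejoap: e(4)→21·(4−18)≡18=s; j(9)→21·(9−18)≡19=t; o(14)→21·(14−18)≡20=u; a(0)→21·(0−18)≡12=m; p(15)→21·(15−18)≡15=p (all mod 26).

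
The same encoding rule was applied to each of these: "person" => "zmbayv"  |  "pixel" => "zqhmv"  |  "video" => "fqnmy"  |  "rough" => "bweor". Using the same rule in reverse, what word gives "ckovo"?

scene

Shifts by position in person: pos 0: p→z (+10), pos 1: e→m (+8), pos 2: r→b (+10), pos 3: s→a (+8) — repeating every 2. It's a Vigenère-style cipher with numeric key [10,8]: position i shifts by key[i mod 2].
Reversing it on ckovo: c−10=s, k−8=c, o−10=e, v−8=n, o−10=e.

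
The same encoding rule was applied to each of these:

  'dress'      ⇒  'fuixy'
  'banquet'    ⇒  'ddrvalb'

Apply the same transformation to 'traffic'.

vueklpk

In dress: d→f is +2, r→u is +3, e→i is +4, s→x is +5 — the shift increases by 1 each position. The shift increases by 1 at each position, starting from +2: 2, 3, 4, ….
On traffic: t+2=v, r+3=u, a+4=e, f+5=k, f+6=l, i+7=p, c+8=k.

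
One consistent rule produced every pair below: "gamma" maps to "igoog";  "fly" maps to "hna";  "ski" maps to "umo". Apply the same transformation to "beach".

dkgej

The shift depends on letter class: consonant g→i is +2, but vowel a→g is +6. Two shifts are in play — +6 for a/e/i/o/u, +2 for every other letter.
For beach: b(cons)+2=d, e(vowel)+6=k, a(vowel)+6=g, c(cons)+2=e, h(cons)+2=j.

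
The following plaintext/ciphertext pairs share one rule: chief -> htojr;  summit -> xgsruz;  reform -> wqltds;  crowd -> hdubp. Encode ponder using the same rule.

uatiqx

Shifts by position in chief: pos 0: c→h (+5), pos 1: h→t (+12), pos 2: i→o (+6), pos 3: e→j (+5), pos 4: f→r (+12) — repeating every 3. It's a Vigenère-style cipher with numeric key [5,12,6]: position i shifts by key[i mod 3].
For ponder: p+5=u, o+12=a, n+6=t, d+5=i, e+12=q, r+6=x.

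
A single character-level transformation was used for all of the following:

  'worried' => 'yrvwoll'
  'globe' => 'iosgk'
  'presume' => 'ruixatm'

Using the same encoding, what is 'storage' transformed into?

uwswgnm

In worried: w→y is +2, o→r is +3, r→v is +4, r→w is +5 — the shift increases by 1 each position. Each letter shifts forward by (position + 2), i.e. 2, 3, 4, … — the shift grows by one for each successive letter.
For storage: s+2=u, t+3=w, o+4=s, r+5=w, a+6=g, g+7=n, e+8=m.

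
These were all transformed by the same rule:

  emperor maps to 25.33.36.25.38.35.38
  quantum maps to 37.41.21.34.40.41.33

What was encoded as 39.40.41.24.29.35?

studio

e is letter #5 and maps to 25: an offset of 20. The number is (letter's place in the alphabet, a=1) + 20.
Reversing it on 39.40.41.24.29.35: 39→(39−20)÷1=19=s, 40→(40−20)÷1=20=t, 41→(41−20)÷1=21=u, 24→(24−20)÷1=4=d, 29→(29−20)÷1=9=i, 35→(35−20)÷1=15=o.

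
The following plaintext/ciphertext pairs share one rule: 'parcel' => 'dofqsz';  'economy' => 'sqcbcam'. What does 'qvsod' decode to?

It's a constant shift of +14 (ROT14).
Decoding qvsod: q−14=c, v−14=h, s−14=e, o−14=a, d−14=p.

cheap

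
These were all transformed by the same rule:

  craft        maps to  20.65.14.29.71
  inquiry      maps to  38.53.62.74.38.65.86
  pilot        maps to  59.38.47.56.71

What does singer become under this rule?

68.38.53.32.26.65

Each letter becomes 3×(its alphabet position, a=1..z=26) + 11.
On singer: s=19→68, i=9→38, n=14→53, g=7→32, e=5→26, r=18→65.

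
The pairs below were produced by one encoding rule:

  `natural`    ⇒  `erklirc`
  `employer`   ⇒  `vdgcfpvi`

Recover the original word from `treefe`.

Compare letters: n→e is +17, a→r is +17, t→k is +17 — a constant shift. Each letter is shifted forward by 17 in the alphabet (a Caesar shift of +17).
Decoding treefe: t−17=c, r−17=a, e−17=n, e−17=n, f−17=o, e−17=n.

cannon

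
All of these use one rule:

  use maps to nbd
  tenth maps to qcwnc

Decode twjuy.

The output letters match the input read backwards, each shifted +9: use reversed is esu. Two steps: reverse the string, then apply a Caesar shift of +9.
Decoding twjuy: shift back: t−9=k, w−9=n, j−9=a, u−9=l, y−9=p → knalp; then reverse → plank.

plank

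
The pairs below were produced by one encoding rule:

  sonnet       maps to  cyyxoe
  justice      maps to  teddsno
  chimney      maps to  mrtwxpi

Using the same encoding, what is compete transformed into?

myxzoeo

Shifts by position in sonnet: pos 0: s→c (+10), pos 1: o→y (+10), pos 2: n→y (+11), pos 3: n→x (+10), pos 4: e→o (+10), pos 5: t→e (+11) — repeating every 3. The shifts repeat in a cycle of length 3: positions 0,1,… shift by +10, +10, +11, then the pattern repeats.
On compete: c+10=m, o+10=y, m+11=x, p+10=z, e+10=o, t+11=e, e+10=o.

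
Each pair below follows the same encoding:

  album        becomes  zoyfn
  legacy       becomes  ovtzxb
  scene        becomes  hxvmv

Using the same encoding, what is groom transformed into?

Each pair mirrors across the alphabet (a↔z, l↔o, b↔y): positions sum to 25. Letters are reflected about the middle of the alphabet (position → 25−position): Atbash.
Applying it to groom: g↔t, r↔i, o↔l, o↔l, m↔n.

tilln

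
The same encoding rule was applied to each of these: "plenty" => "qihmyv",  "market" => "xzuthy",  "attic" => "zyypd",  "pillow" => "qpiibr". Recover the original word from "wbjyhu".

foster

p(15)→q(16) and l(11)→i(8) fit y≡15x+25 (mod 26); the inverse of 15 mod 26 is 7. Treating letters as 0–25, the rule is x ↦ 15x + 25 (mod 26).
Decoding wbjyhu: w(22)→7·(22−25)≡5=f; b(1)→7·(1−25)≡14=o; j(9)→7·(9−25)≡18=s; y(24)→7·(24−25)≡19=t; h(7)→7·(7−25)≡4=e; u(20)→7·(20−25)≡17=r (all mod 26).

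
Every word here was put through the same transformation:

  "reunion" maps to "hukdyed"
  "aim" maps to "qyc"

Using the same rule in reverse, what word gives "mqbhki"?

Compare letters: r→h is +16, e→u is +16, u→k is +16 — a constant shift. Each letter is shifted forward by 16 in the alphabet (a Caesar shift of +16).
Reversing it on mqbhki: m−16=w, q−16=a, b−16=l, h−16=r, k−16=u, i−16=s.

walrus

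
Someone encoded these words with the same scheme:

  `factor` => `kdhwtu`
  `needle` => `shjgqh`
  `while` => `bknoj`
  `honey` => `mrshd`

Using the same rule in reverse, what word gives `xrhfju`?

Shifts by position in factor: pos 0: f→k (+5), pos 1: a→d (+3), pos 2: c→h (+5), pos 3: t→w (+3) — repeating every 2. The shifts repeat in a cycle of length 2: positions 0,1,… shift by +5, +3, then the pattern repeats.
Decoding xrhfju: x−5=s, r−3=o, h−5=c, f−3=c, j−5=e, u−3=r.

soccer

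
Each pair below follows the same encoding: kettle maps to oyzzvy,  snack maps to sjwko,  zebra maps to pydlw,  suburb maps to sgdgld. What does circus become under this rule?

kalkgs

Each letter's alphabet position (a=0..z=25) is mapped through 7·x+22 mod 26 — an affine cipher.
For circus: c(2)→7·2+22≡10=k; i(8)→7·8+22≡0=a; r(17)→7·17+22≡11=l; c(2)→7·2+22≡10=k; u(20)→7·20+22≡6=g; s(18)→7·18+22≡18=s (all mod 26).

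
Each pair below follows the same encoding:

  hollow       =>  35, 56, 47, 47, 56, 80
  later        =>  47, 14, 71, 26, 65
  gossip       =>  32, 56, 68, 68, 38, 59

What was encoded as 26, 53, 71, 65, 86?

entry

h(#8)→35 and o(#15)→56: differences scale by 3, so n = 3·pos + 11. Each letter becomes 3×(its alphabet position, a=1..z=26) + 11.
Decoding 26, 53, 71, 65, 86: 26→(26−11)÷3=5=e, 53→(53−11)÷3=14=n, 71→(71−11)÷3=20=t, 65→(65−11)÷3=18=r, 86→(86−11)÷3=25=y.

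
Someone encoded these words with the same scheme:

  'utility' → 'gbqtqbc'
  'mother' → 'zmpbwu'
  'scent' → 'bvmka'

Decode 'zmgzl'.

dryer

The word is reversed, then every letter is shifted forward by 8.
Decoding zmgzl: shift back: z−8=r, m−8=e, g−8=y, z−8=r, l−8=d → reyrd; then reverse → dryer.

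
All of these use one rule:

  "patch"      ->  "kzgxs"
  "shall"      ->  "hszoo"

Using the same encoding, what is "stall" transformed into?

hgzoo

Each letter is replaced by its mirror in the alphabet: a↔z, b↔y, c↔x, and so on (the Atbash cipher).
Applying it to stall: s↔h, t↔g, a↔z, l↔o, l↔o.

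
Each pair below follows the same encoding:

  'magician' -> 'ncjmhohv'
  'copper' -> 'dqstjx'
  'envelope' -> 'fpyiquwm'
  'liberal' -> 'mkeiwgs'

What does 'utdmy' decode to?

In magician: m→n is +1, a→c is +2, g→j is +3, i→m is +4 — the shift increases by 1 each position. Each letter shifts forward by (position + 1), i.e. 1, 2, 3, … — the shift grows by one for each successive letter.
Reversing it on utdmy: u−1=t, t−2=r, d−3=a, m−4=i, y−5=t.

trait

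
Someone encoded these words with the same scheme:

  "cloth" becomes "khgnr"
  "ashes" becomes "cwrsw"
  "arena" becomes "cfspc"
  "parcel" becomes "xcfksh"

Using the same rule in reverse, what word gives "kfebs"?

Treating letters as 0–25, the rule is x ↦ 17x + 2 (mod 26).
Decoding kfebs: k(10)→23·(10−2)≡2=c; f(5)→23·(5−2)≡17=r; e(4)→23·(4−2)≡20=u; b(1)→23·(1−2)≡3=d; s(18)→23·(18−2)≡4=e (all mod 26).

crude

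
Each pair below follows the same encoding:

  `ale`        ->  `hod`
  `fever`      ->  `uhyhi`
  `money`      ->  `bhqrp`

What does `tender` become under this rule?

uhgqhw

The output letters match the input read backwards, each shifted +3: ale reversed is ela. The word is reversed, then every letter is shifted forward by 3.
For tender: reverse → rednet; then shift: r+3=u, e+3=h, d+3=g, n+3=q, e+3=h, t+3=w.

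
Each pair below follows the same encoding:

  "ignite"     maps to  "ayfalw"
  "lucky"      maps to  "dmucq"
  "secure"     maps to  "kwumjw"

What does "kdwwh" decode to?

Every letter moves 18 places later in the alphabet, wrapping around z→a.
Decoding kdwwh: k−18=s, d−18=l, w−18=e, w−18=e, h−18=p.

sleep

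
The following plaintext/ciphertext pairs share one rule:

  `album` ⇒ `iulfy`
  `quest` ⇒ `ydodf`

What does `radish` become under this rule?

zjnteu

Each letter shifts forward by (position + 8), i.e. 8, 9, 10, … — the shift grows by one for each successive letter.
Applying it to radish: r+8=z, a+9=j, d+10=n, i+11=t, s+12=e, h+13=u.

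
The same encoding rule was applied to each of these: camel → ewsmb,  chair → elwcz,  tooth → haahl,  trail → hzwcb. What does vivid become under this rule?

pcpcv

c(2)→e(4) and a(0)→w(22) fit y≡17x+22 (mod 26); the inverse of 17 mod 26 is 23. Each letter's alphabet position (a=0..z=25) is mapped through 17·x+22 mod 26 — an affine cipher.
For vivid: v(21)→17·21+22≡15=p; i(8)→17·8+22≡2=c; v(21)→17·21+22≡15=p; i(8)→17·8+22≡2=c; d(3)→17·3+22≡21=v (all mod 26).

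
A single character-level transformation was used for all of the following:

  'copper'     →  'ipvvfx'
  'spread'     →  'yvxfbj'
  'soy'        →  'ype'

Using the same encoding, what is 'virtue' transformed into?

bjxzvf

The rule splits by letter class: vowels +1, consonants +6.
Applying it to virtue: v(cons)+6=b, i(vowel)+1=j, r(cons)+6=x, t(cons)+6=z, u(vowel)+1=v, e(vowel)+1=f.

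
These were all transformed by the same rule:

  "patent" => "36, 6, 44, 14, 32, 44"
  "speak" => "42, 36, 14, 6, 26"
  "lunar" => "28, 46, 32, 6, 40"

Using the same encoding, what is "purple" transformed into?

36, 46, 40, 36, 28, 14

With a=1..z=26, the number is 2·pos + 4.
On purple: p=16→36, u=21→46, r=18→40, p=16→36, l=12→28, e=5→14.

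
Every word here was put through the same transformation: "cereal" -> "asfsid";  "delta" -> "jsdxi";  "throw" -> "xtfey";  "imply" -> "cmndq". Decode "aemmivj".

command

c(2)→a(0) and e(4)→s(18) fit y≡9x+8 (mod 26); the inverse of 9 mod 26 is 3. Treating letters as 0–25, the rule is x ↦ 9x + 8 (mod 26).
Undoing it on aemmivj: a(0)→3·(0−8)≡2=c; e(4)→3·(4−8)≡14=o; m(12)→3·(12−8)≡12=m; m(12)→3·(12−8)≡12=m; i(8)→3·(8−8)≡0=a; v(21)→3·(21−8)≡13=n; j(9)→3·(9−8)≡3=d (all mod 26).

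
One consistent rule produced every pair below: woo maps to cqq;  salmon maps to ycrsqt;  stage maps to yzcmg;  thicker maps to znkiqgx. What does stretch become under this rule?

yzxgzin

The shift depends on letter class: consonant w→c is +6, but vowel o→q is +2. Two shifts are in play — +2 for a/e/i/o/u, +6 for every other letter.
On stretch: s(cons)+6=y, t(cons)+6=z, r(cons)+6=x, e(vowel)+2=g, t(cons)+6=z, c(cons)+6=i, h(cons)+6=n.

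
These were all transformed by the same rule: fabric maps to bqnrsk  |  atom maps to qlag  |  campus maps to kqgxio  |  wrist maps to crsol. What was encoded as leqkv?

f(5)→b(1) and a(0)→q(16) fit y≡23x+16 (mod 26); the inverse of 23 mod 26 is 17. Treating letters as 0–25, the rule is x ↦ 23x + 16 (mod 26).
Reversing it on leqkv: l(11)→17·(11−16)≡19=t; e(4)→17·(4−16)≡4=e; q(16)→17·(16−16)≡0=a; k(10)→17·(10−16)≡2=c; v(21)→17·(21−16)≡7=h (all mod 26).

teach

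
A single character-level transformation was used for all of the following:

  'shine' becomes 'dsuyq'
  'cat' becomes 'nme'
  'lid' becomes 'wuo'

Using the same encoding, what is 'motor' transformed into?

xaeac

The shift depends on letter class: consonant s→d is +11, but vowel i→u is +12. The rule splits by letter class: vowels +12, consonants +11.
Applying it to motor: m(cons)+11=x, o(vowel)+12=a, t(cons)+11=e, o(vowel)+12=a, r(cons)+11=c.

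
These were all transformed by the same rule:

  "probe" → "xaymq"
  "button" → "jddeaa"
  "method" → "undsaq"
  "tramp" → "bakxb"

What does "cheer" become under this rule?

In probe: p→x is +8, r→a is +9, o→y is +10, b→m is +11 — the shift increases by 1 each position. Each letter shifts forward by (position + 8), i.e. 8, 9, 10, … — the shift grows by one for each successive letter.
Applying it to cheer: c+8=k, h+9=q, e+10=o, e+11=p, r+12=d.

kqopd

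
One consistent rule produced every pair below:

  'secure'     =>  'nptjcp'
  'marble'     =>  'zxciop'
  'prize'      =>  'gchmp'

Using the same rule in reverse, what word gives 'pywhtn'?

ethics

s(18)→n(13) and e(4)→p(15) fit y≡11x+23 (mod 26); the inverse of 11 mod 26 is 19. Treating letters as 0–25, the rule is x ↦ 11x + 23 (mod 26).
Undoing it on pywhtn: p(15)→19·(15−23)≡4=e; y(24)→19·(24−23)≡19=t; w(22)→19·(22−23)≡7=h; h(7)→19·(7−23)≡8=i; t(19)→19·(19−23)≡2=c; n(13)→19·(13−23)≡18=s (all mod 26).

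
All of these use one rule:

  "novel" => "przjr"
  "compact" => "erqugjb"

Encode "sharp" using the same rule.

In novel: n→p is +2, o→r is +3, v→z is +4, e→j is +5 — the shift increases by 1 each position. Each letter shifts forward by (position + 2), i.e. 2, 3, 4, … — the shift grows by one for each successive letter.
Applying it to sharp: s+2=u, h+3=k, a+4=e, r+5=w, p+6=v.

ukewv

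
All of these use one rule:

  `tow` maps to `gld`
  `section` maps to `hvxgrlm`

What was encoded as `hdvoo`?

Each pair mirrors across the alphabet (t↔g, o↔l, w↔d): positions sum to 25. Letters are reflected about the middle of the alphabet (position → 25−position): Atbash.
Undoing it on hdvoo: h↔s, d↔w, v↔e, o↔l, o↔l.

swell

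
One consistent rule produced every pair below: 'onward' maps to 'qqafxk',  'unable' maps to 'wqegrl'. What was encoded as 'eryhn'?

couch

Each letter shifts forward by (position + 2), i.e. 2, 3, 4, … — the shift grows by one for each successive letter.
Decoding eryhn: e−2=c, r−3=o, y−4=u, h−5=c, n−6=h.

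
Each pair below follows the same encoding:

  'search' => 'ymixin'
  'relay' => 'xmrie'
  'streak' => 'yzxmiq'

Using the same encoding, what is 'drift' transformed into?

The shift depends on letter class: consonant s→y is +6, but vowel e→m is +8. Two shifts are in play — +8 for a/e/i/o/u, +6 for every other letter.
For drift: d(cons)+6=j, r(cons)+6=x, i(vowel)+8=q, f(cons)+6=l, t(cons)+6=z.

jxqlz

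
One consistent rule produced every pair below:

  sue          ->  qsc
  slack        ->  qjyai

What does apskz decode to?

This is a Caesar cipher with shift 24.
Reversing it on apskz: a−24=c, p−24=r, s−24=u, k−24=m, z−24=b.

crumb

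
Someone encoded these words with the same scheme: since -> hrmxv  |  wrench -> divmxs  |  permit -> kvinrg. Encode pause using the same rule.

kzfhv

Each pair mirrors across the alphabet (s↔h, i↔r, n↔m): positions sum to 25. Letters are reflected about the middle of the alphabet (position → 25−position): Atbash.
Applying it to pause: p↔k, a↔z, u↔f, s↔h, e↔v.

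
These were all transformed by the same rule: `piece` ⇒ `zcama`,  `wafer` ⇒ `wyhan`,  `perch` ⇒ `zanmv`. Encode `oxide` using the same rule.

p(15)→z(25) and i(8)→c(2) fit y≡7x+24 (mod 26); the inverse of 7 mod 26 is 15. Treating letters as 0–25, the rule is x ↦ 7x + 24 (mod 26).
Applying it to oxide: o(14)→7·14+24≡18=s; x(23)→7·23+24≡3=d; i(8)→7·8+24≡2=c; d(3)→7·3+24≡19=t; e(4)→7·4+24≡0=a (all mod 26).

sdcta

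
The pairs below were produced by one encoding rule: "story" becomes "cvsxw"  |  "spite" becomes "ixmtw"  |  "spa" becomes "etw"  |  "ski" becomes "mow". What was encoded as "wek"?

gas

The output letters match the input read backwards, each shifted +4: story reversed is yrots. The word is reversed, then every letter is shifted forward by 4.
Reversing it on wek: shift back: w−4=s, e−4=a, k−4=g → sag; then reverse → gas.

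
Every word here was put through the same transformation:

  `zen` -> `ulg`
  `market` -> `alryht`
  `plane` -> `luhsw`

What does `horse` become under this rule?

lzyvo

The output letters match the input read backwards, each shifted +7: zen reversed is nez. The word is reversed, then every letter is shifted forward by 7.
For horse: reverse → esroh; then shift: e+7=l, s+7=z, r+7=y, o+7=v, h+7=o.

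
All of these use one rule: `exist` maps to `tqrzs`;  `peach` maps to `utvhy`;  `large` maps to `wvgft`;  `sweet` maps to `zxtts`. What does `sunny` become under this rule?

e(4)→t(19) and x(23)→q(16) fit y≡19x+21 (mod 26); the inverse of 19 mod 26 is 11. This is an affine cipher: with a=0,…,z=25, each position x becomes (19x+21) mod 26.
For sunny: s(18)→19·18+21≡25=z; u(20)→19·20+21≡11=l; n(13)→19·13+21≡8=i; n(13)→19·13+21≡8=i; y(24)→19·24+21≡9=j (all mod 26).

zliij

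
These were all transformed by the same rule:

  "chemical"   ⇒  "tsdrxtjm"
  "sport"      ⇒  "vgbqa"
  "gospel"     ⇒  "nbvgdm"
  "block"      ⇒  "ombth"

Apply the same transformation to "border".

obqydq

Treating letters as 0–25, the rule is x ↦ 5x + 9 (mod 26).
Applying it to border: b(1)→5·1+9≡14=o; o(14)→5·14+9≡1=b; r(17)→5·17+9≡16=q; d(3)→5·3+9≡24=y; e(4)→5·4+9≡3=d; r(17)→5·17+9≡16=q (all mod 26).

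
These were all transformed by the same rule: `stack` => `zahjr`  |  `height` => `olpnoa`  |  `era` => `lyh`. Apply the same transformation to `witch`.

dpajo

Compare letters: s→z is +7, t→a is +7, a→h is +7 — a constant shift. It's a constant shift of +7 (ROT7).
For witch: w+7=d, i+7=p, t+7=a, c+7=j, h+7=o.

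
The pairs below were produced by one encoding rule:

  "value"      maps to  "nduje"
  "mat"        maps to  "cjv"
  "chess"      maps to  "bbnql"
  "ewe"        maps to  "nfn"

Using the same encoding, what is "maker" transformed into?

The output letters match the input read backwards, each shifted +9: value reversed is eulav. Two steps: reverse the string, then apply a Caesar shift of +9.
Applying it to maker: reverse → rekam; then shift: r+9=a, e+9=n, k+9=t, a+9=j, m+9=v.

antjv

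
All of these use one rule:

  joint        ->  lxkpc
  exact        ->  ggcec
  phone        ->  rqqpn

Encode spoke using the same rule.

uyqmn

Shifts by position in joint: pos 0: j→l (+2), pos 1: o→x (+9), pos 2: i→k (+2), pos 3: n→p (+2), pos 4: t→c (+9) — repeating every 3. It's a Vigenère-style cipher with numeric key [2,9,2]: position i shifts by key[i mod 3].
For spoke: s+2=u, p+9=y, o+2=q, k+2=m, e+9=n.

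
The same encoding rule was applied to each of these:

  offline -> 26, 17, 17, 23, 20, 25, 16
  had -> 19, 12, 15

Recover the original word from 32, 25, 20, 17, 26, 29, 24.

uniform

o is letter #15 and maps to 26: an offset of 11. Each letter is replaced by its alphabet position (a=1..z=26) + 11.
Undoing it on 32, 25, 20, 17, 26, 29, 24: 32→(32−11)÷1=21=u, 25→(25−11)÷1=14=n, 20→(20−11)÷1=9=i, 17→(17−11)÷1=6=f, 26→(26−11)÷1=15=o, 29→(29−11)÷1=18=r, 24→(24−11)÷1=13=m.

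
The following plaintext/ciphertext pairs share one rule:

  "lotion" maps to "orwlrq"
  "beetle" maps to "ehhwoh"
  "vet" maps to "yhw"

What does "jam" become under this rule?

Compare letters: l→o is +3, o→r is +3, t→w is +3 — a constant shift. Each letter is shifted forward by 3 in the alphabet (a Caesar shift of +3).
Applying it to jam: j+3=m, a+3=d, m+3=p.

mdp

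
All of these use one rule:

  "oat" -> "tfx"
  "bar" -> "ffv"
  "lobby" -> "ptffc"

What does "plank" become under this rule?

tpfro

Vowels shift forward by 5 and consonants shift forward by 4.
On plank: p(cons)+4=t, l(cons)+4=p, a(vowel)+5=f, n(cons)+4=r, k(cons)+4=o.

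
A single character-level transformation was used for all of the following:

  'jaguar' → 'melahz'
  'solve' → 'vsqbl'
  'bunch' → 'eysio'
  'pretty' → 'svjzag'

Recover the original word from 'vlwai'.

In jaguar: j→m is +3, a→e is +4, g→l is +5, u→a is +6 — the shift increases by 1 each position. Each letter shifts forward by (position + 3), i.e. 3, 4, 5, … — the shift grows by one for each successive letter.
Undoing it on vlwai: v−3=s, l−4=h, w−5=r, a−6=u, i−7=b.

shrub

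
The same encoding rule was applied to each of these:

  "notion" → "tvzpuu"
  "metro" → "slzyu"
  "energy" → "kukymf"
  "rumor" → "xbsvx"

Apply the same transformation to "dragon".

Shifts by position in notion: pos 0: n→t (+6), pos 1: o→v (+7), pos 2: t→z (+6), pos 3: i→p (+7) — repeating every 2. A repeating key of period 2 is used — shifts +6, +7 over and over.
On dragon: d+6=j, r+7=y, a+6=g, g+7=n, o+6=u, n+7=u.

jygnuu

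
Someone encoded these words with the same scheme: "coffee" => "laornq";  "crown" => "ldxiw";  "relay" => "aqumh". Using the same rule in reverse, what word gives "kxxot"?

block

Shifts by position in coffee: pos 0: c→l (+9), pos 1: o→a (+12), pos 2: f→o (+9), pos 3: f→r (+12) — repeating every 2. A repeating key of period 2 is used — shifts +9, +12 over and over.
Undoing it on kxxot: k−9=b, x−12=l, x−9=o, o−12=c, t−9=k.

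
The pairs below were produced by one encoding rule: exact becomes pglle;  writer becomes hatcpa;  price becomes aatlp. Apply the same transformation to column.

Shifts by position in exact: pos 0: e→p (+11), pos 1: x→g (+9), pos 2: a→l (+11), pos 3: c→l (+9) — repeating every 2. It's a Vigenère-style cipher with numeric key [11,9]: position i shifts by key[i mod 2].
Applying it to column: c+11=n, o+9=x, l+11=w, u+9=d, m+11=x, n+9=w.

nxwdxw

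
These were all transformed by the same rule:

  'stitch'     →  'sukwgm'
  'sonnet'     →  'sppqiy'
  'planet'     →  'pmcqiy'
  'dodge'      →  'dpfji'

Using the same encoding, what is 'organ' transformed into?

Each letter shifts forward by its position index (0, 1, 2, …) — the shift grows by one for each successive letter.
On organ: o+0=o, r+1=s, g+2=i, a+3=d, n+4=r.

osidr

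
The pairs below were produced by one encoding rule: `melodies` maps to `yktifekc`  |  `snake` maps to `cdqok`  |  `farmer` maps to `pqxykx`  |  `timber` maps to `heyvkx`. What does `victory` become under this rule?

m(12)→y(24) and e(4)→k(10) fit y≡5x+16 (mod 26); the inverse of 5 mod 26 is 21. Treating letters as 0–25, the rule is x ↦ 5x + 16 (mod 26).
Applying it to victory: v(21)→5·21+16≡17=r; i(8)→5·8+16≡4=e; c(2)→5·2+16≡0=a; t(19)→5·19+16≡7=h; o(14)→5·14+16≡8=i; r(17)→5·17+16≡23=x; y(24)→5·24+16≡6=g (all mod 26).

reahixg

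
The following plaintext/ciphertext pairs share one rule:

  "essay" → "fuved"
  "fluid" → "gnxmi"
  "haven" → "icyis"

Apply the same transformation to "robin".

In essay: e→f is +1, s→u is +2, s→v is +3, a→e is +4 — the shift increases by 1 each position. Letter i (0-indexed) is shifted by i+1, so successive shifts are 1, 2, 3, ….
On robin: r+1=s, o+2=q, b+3=e, i+4=m, n+5=s.

sqems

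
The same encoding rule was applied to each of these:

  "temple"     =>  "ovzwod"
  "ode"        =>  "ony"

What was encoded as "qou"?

keg

Read the word backwards and shift each letter +10.
Undoing it on qou: shift back: q−10=g, o−10=e, u−10=k → gek; then reverse → keg.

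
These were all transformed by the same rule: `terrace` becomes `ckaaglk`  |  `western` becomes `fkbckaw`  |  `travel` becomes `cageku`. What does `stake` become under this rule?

bcgtk

The shift depends on letter class: consonant t→c is +9, but vowel e→k is +6. Two shifts are in play — +6 for a/e/i/o/u, +9 for every other letter.
Applying it to stake: s(cons)+9=b, t(cons)+9=c, a(vowel)+6=g, k(cons)+9=t, e(vowel)+6=k.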